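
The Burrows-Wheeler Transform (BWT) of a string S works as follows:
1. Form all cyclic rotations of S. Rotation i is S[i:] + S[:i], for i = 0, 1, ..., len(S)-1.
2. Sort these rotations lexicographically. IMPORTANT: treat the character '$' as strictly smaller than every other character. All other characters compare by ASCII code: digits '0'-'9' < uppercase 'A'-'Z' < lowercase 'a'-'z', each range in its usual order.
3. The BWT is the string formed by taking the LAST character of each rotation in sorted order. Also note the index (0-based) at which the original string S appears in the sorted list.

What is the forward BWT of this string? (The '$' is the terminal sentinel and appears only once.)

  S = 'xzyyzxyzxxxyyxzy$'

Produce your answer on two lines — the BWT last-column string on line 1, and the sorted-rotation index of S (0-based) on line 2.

Answer: yzxxzy$zyxzxyyyxx
6

Derivation:
All 17 rotations (rotation i = S[i:]+S[:i]):
  rot[0] = xzyyzxyzxxxyyxzy$
  rot[1] = zyyzxyzxxxyyxzy$x
  rot[2] = yyzxyzxxxyyxzy$xz
  rot[3] = yzxyzxxxyyxzy$xzy
  rot[4] = zxyzxxxyyxzy$xzyy
  rot[5] = xyzxxxyyxzy$xzyyz
  rot[6] = yzxxxyyxzy$xzyyzx
  rot[7] = zxxxyyxzy$xzyyzxy
  rot[8] = xxxyyxzy$xzyyzxyz
  rot[9] = xxyyxzy$xzyyzxyzx
  rot[10] = xyyxzy$xzyyzxyzxx
  rot[11] = yyxzy$xzyyzxyzxxx
  rot[12] = yxzy$xzyyzxyzxxxy
  rot[13] = xzy$xzyyzxyzxxxyy
  rot[14] = zy$xzyyzxyzxxxyyx
  rot[15] = y$xzyyzxyzxxxyyxz
  rot[16] = $xzyyzxyzxxxyyxzy
Sorted (with $ < everything):
  sorted[0] = $xzyyzxyzxxxyyxzy  (last char: 'y')
  sorted[1] = xxxyyxzy$xzyyzxyz  (last char: 'z')
  sorted[2] = xxyyxzy$xzyyzxyzx  (last char: 'x')
  sorted[3] = xyyxzy$xzyyzxyzxx  (last char: 'x')
  sorted[4] = xyzxxxyyxzy$xzyyz  (last char: 'z')
  sorted[5] = xzy$xzyyzxyzxxxyy  (last char: 'y')
  sorted[6] = xzyyzxyzxxxyyxzy$  (last char: '$')
  sorted[7] = y$xzyyzxyzxxxyyxz  (last char: 'z')
  sorted[8] = yxzy$xzyyzxyzxxxy  (last char: 'y')
  sorted[9] = yyxzy$xzyyzxyzxxx  (last char: 'x')
  sorted[10] = yyzxyzxxxyyxzy$xz  (last char: 'z')
  sorted[11] = yzxxxyyxzy$xzyyzx  (last char: 'x')
  sorted[12] = yzxyzxxxyyxzy$xzy  (last char: 'y')
  sorted[13] = zxxxyyxzy$xzyyzxy  (last char: 'y')
  sorted[14] = zxyzxxxyyxzy$xzyy  (last char: 'y')
  sorted[15] = zy$xzyyzxyzxxxyyx  (last char: 'x')
  sorted[16] = zyyzxyzxxxyyxzy$x  (last char: 'x')
Last column: yzxxzy$zyxzxyyyxx
Original string S is at sorted index 6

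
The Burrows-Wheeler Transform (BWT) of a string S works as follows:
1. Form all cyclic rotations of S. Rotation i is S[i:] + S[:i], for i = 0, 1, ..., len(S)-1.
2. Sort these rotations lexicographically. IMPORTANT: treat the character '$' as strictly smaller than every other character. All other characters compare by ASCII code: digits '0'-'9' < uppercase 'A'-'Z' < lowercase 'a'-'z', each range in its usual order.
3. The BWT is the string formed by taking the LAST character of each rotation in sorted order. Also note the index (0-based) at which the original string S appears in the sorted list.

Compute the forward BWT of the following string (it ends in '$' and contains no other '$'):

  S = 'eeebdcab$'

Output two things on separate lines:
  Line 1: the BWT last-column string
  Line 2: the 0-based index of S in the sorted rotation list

All 9 rotations (rotation i = S[i:]+S[:i]):
  rot[0] = eeebdcab$
  rot[1] = eebdcab$e
  rot[2] = ebdcab$ee
  rot[3] = bdcab$eee
  rot[4] = dcab$eeeb
  rot[5] = cab$eeebd
  rot[6] = ab$eeebdc
  rot[7] = b$eeebdca
  rot[8] = $eeebdcab
Sorted (with $ < everything):
  sorted[0] = $eeebdcab  (last char: 'b')
  sorted[1] = ab$eeebdc  (last char: 'c')
  sorted[2] = b$eeebdca  (last char: 'a')
  sorted[3] = bdcab$eee  (last char: 'e')
  sorted[4] = cab$eeebd  (last char: 'd')
  sorted[5] = dcab$eeeb  (last char: 'b')
  sorted[6] = ebdcab$ee  (last char: 'e')
  sorted[7] = eebdcab$e  (last char: 'e')
  sorted[8] = eeebdcab$  (last char: '$')
Last column: bcaedbee$
Original string S is at sorted index 8

Answer: bcaedbee$
8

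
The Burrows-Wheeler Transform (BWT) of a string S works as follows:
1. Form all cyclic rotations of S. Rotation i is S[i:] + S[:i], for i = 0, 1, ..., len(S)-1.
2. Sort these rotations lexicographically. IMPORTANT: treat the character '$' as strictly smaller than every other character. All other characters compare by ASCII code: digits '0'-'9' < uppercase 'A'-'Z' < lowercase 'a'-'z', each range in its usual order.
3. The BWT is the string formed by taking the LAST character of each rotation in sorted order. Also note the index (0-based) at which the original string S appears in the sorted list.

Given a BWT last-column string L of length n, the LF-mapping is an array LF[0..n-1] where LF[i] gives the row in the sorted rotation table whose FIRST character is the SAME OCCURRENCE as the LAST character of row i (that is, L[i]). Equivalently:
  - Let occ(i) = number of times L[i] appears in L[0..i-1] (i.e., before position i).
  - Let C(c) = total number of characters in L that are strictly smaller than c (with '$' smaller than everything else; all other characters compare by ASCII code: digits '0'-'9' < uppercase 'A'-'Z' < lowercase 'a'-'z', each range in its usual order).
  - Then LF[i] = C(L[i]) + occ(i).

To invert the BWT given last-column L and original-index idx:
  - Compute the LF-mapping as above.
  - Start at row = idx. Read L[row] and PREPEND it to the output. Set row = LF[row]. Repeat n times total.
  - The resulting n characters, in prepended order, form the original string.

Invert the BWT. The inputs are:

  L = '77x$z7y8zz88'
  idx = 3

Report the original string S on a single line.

Answer: 78zy8zz8x77$

Derivation:
LF mapping: 1 2 7 0 9 3 8 4 10 11 5 6
Walk LF starting at row 3, prepending L[row]:
  step 1: row=3, L[3]='$', prepend. Next row=LF[3]=0
  step 2: row=0, L[0]='7', prepend. Next row=LF[0]=1
  step 3: row=1, L[1]='7', prepend. Next row=LF[1]=2
  step 4: row=2, L[2]='x', prepend. Next row=LF[2]=7
  step 5: row=7, L[7]='8', prepend. Next row=LF[7]=4
  step 6: row=4, L[4]='z', prepend. Next row=LF[4]=9
  step 7: row=9, L[9]='z', prepend. Next row=LF[9]=11
  step 8: row=11, L[11]='8', prepend. Next row=LF[11]=6
  step 9: row=6, L[6]='y', prepend. Next row=LF[6]=8
  step 10: row=8, L[8]='z', prepend. Next row=LF[8]=10
  step 11: row=10, L[10]='8', prepend. Next row=LF[10]=5
  step 12: row=5, L[5]='7', prepend. Next row=LF[5]=3
Reversed output: 78zy8zz8x77$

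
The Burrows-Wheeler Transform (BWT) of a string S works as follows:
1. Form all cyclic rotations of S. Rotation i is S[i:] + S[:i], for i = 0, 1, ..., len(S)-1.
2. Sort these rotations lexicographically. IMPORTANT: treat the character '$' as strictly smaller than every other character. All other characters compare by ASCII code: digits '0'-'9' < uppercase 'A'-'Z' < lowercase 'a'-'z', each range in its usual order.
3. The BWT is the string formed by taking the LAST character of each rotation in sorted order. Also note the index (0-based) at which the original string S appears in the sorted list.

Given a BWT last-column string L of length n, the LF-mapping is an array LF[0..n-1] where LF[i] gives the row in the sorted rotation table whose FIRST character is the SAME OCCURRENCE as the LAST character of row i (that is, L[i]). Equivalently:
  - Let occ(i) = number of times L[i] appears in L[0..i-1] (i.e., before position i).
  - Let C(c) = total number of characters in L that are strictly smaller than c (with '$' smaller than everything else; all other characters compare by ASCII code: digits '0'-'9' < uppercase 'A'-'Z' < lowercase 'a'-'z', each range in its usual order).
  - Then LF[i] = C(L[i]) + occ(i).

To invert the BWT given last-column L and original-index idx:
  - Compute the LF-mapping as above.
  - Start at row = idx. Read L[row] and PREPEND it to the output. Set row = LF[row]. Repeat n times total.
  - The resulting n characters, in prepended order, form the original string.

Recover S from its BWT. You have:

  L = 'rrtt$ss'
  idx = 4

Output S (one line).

Answer: ststrr$

Derivation:
LF mapping: 1 2 5 6 0 3 4
Walk LF starting at row 4, prepending L[row]:
  step 1: row=4, L[4]='$', prepend. Next row=LF[4]=0
  step 2: row=0, L[0]='r', prepend. Next row=LF[0]=1
  step 3: row=1, L[1]='r', prepend. Next row=LF[1]=2
  step 4: row=2, L[2]='t', prepend. Next row=LF[2]=5
  step 5: row=5, L[5]='s', prepend. Next row=LF[5]=3
  step 6: row=3, L[3]='t', prepend. Next row=LF[3]=6
  step 7: row=6, L[6]='s', prepend. Next row=LF[6]=4
Reversed output: ststrr$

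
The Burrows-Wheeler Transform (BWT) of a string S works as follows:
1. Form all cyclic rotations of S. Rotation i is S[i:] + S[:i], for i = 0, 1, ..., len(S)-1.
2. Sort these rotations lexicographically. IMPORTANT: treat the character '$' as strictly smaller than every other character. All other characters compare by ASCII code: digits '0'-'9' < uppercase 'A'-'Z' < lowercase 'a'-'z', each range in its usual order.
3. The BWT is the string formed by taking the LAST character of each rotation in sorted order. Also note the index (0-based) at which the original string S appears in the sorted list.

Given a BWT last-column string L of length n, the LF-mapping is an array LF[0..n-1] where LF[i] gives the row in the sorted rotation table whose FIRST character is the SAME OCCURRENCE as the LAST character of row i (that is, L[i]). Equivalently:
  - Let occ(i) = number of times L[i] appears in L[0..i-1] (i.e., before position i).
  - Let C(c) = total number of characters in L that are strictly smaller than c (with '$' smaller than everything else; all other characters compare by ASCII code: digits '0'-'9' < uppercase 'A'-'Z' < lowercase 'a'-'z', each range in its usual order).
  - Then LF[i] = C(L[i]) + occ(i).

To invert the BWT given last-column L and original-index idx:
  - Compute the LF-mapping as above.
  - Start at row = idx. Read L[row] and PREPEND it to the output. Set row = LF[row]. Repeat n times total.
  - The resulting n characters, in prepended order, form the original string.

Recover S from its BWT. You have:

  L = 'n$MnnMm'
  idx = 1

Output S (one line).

Answer: MMnmnn$

Derivation:
LF mapping: 4 0 1 5 6 2 3
Walk LF starting at row 1, prepending L[row]:
  step 1: row=1, L[1]='$', prepend. Next row=LF[1]=0
  step 2: row=0, L[0]='n', prepend. Next row=LF[0]=4
  step 3: row=4, L[4]='n', prepend. Next row=LF[4]=6
  step 4: row=6, L[6]='m', prepend. Next row=LF[6]=3
  step 5: row=3, L[3]='n', prepend. Next row=LF[3]=5
  step 6: row=5, L[5]='M', prepend. Next row=LF[5]=2
  step 7: row=2, L[2]='M', prepend. Next row=LF[2]=1
Reversed output: MMnmnn$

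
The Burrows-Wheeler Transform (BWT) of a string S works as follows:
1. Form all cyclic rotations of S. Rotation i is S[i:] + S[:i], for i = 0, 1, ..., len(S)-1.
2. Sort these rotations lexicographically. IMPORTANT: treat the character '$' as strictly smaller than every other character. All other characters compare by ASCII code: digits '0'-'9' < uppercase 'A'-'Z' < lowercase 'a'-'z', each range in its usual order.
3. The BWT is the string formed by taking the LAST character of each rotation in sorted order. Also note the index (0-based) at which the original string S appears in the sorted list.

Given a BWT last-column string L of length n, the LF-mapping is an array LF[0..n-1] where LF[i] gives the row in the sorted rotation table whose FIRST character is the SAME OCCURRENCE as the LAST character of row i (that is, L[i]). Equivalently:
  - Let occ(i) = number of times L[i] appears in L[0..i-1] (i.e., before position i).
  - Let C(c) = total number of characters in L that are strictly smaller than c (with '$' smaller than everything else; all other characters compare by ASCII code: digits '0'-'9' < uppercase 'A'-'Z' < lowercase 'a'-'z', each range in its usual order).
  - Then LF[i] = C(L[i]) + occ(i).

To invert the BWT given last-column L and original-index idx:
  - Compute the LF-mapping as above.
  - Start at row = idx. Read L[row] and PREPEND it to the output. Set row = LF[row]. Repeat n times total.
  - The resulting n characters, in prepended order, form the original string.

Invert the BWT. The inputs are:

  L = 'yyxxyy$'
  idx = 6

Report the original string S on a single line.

Answer: yyyxxy$

Derivation:
LF mapping: 3 4 1 2 5 6 0
Walk LF starting at row 6, prepending L[row]:
  step 1: row=6, L[6]='$', prepend. Next row=LF[6]=0
  step 2: row=0, L[0]='y', prepend. Next row=LF[0]=3
  step 3: row=3, L[3]='x', prepend. Next row=LF[3]=2
  step 4: row=2, L[2]='x', prepend. Next row=LF[2]=1
  step 5: row=1, L[1]='y', prepend. Next row=LF[1]=4
  step 6: row=4, L[4]='y', prepend. Next row=LF[4]=5
  step 7: row=5, L[5]='y', prepend. Next row=LF[5]=6
Reversed output: yyyxxy$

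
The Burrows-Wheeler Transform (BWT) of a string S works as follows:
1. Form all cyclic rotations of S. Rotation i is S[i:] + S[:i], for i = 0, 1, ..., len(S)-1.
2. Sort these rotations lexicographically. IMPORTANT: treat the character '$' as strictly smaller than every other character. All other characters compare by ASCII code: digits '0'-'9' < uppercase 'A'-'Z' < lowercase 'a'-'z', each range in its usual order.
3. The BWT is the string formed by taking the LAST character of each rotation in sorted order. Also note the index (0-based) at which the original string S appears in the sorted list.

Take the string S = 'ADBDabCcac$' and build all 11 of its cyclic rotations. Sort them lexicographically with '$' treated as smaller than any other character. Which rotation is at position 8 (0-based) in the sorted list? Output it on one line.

Answer: bCcac$ADBDa

Derivation:
All 11 rotations (rotation i = S[i:]+S[:i]):
  rot[0] = ADBDabCcac$
  rot[1] = DBDabCcac$A
  rot[2] = BDabCcac$AD
  rot[3] = DabCcac$ADB
  rot[4] = abCcac$ADBD
  rot[5] = bCcac$ADBDa
  rot[6] = Ccac$ADBDab
  rot[7] = cac$ADBDabC
  rot[8] = ac$ADBDabCc
  rot[9] = c$ADBDabCca
  rot[10] = $ADBDabCcac
Sorted (with $ < everything):
  sorted[0] = $ADBDabCcac
  sorted[1] = ADBDabCcac$
  sorted[2] = BDabCcac$AD
  sorted[3] = Ccac$ADBDab
  sorted[4] = DBDabCcac$A
  sorted[5] = DabCcac$ADB
  sorted[6] = abCcac$ADBD
  sorted[7] = ac$ADBDabCc
  sorted[8] = bCcac$ADBDa
  sorted[9] = c$ADBDabCca
  sorted[10] = cac$ADBDabC
sorted[8] = bCcac$ADBDa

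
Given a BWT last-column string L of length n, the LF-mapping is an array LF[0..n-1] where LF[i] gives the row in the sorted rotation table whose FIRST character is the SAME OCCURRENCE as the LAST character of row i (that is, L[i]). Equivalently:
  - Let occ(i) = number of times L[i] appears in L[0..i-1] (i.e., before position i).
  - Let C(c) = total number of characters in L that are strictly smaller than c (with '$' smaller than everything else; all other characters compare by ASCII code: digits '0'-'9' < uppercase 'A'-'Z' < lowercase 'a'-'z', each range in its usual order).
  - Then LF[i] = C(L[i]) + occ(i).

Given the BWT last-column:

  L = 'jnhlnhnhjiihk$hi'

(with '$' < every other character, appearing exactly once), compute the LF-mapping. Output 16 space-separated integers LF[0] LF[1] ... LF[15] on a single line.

Answer: 9 13 1 12 14 2 15 3 10 6 7 4 11 0 5 8

Derivation:
Char counts: '$':1, 'h':5, 'i':3, 'j':2, 'k':1, 'l':1, 'n':3
C (first-col start): C('$')=0, C('h')=1, C('i')=6, C('j')=9, C('k')=11, C('l')=12, C('n')=13
L[0]='j': occ=0, LF[0]=C('j')+0=9+0=9
L[1]='n': occ=0, LF[1]=C('n')+0=13+0=13
L[2]='h': occ=0, LF[2]=C('h')+0=1+0=1
L[3]='l': occ=0, LF[3]=C('l')+0=12+0=12
L[4]='n': occ=1, LF[4]=C('n')+1=13+1=14
L[5]='h': occ=1, LF[5]=C('h')+1=1+1=2
L[6]='n': occ=2, LF[6]=C('n')+2=13+2=15
L[7]='h': occ=2, LF[7]=C('h')+2=1+2=3
L[8]='j': occ=1, LF[8]=C('j')+1=9+1=10
L[9]='i': occ=0, LF[9]=C('i')+0=6+0=6
L[10]='i': occ=1, LF[10]=C('i')+1=6+1=7
L[11]='h': occ=3, LF[11]=C('h')+3=1+3=4
L[12]='k': occ=0, LF[12]=C('k')+0=11+0=11
L[13]='$': occ=0, LF[13]=C('$')+0=0+0=0
L[14]='h': occ=4, LF[14]=C('h')+4=1+4=5
L[15]='i': occ=2, LF[15]=C('i')+2=6+2=8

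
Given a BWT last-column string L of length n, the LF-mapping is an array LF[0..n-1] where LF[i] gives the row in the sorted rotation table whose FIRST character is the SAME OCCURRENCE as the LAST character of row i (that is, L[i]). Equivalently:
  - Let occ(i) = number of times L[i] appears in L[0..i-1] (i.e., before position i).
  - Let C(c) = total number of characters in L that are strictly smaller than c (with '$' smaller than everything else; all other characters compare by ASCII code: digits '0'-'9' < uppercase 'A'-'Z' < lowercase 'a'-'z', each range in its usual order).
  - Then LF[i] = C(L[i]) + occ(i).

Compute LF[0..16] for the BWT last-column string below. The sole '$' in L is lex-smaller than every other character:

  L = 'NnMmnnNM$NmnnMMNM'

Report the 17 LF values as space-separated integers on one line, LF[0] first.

Answer: 6 12 1 10 13 14 7 2 0 8 11 15 16 3 4 9 5

Derivation:
Char counts: '$':1, 'M':5, 'N':4, 'm':2, 'n':5
C (first-col start): C('$')=0, C('M')=1, C('N')=6, C('m')=10, C('n')=12
L[0]='N': occ=0, LF[0]=C('N')+0=6+0=6
L[1]='n': occ=0, LF[1]=C('n')+0=12+0=12
L[2]='M': occ=0, LF[2]=C('M')+0=1+0=1
L[3]='m': occ=0, LF[3]=C('m')+0=10+0=10
L[4]='n': occ=1, LF[4]=C('n')+1=12+1=13
L[5]='n': occ=2, LF[5]=C('n')+2=12+2=14
L[6]='N': occ=1, LF[6]=C('N')+1=6+1=7
L[7]='M': occ=1, LF[7]=C('M')+1=1+1=2
L[8]='$': occ=0, LF[8]=C('$')+0=0+0=0
L[9]='N': occ=2, LF[9]=C('N')+2=6+2=8
L[10]='m': occ=1, LF[10]=C('m')+1=10+1=11
L[11]='n': occ=3, LF[11]=C('n')+3=12+3=15
L[12]='n': occ=4, LF[12]=C('n')+4=12+4=16
L[13]='M': occ=2, LF[13]=C('M')+2=1+2=3
L[14]='M': occ=3, LF[14]=C('M')+3=1+3=4
L[15]='N': occ=3, LF[15]=C('N')+3=6+3=9
L[16]='M': occ=4, LF[16]=C('M')+4=1+4=5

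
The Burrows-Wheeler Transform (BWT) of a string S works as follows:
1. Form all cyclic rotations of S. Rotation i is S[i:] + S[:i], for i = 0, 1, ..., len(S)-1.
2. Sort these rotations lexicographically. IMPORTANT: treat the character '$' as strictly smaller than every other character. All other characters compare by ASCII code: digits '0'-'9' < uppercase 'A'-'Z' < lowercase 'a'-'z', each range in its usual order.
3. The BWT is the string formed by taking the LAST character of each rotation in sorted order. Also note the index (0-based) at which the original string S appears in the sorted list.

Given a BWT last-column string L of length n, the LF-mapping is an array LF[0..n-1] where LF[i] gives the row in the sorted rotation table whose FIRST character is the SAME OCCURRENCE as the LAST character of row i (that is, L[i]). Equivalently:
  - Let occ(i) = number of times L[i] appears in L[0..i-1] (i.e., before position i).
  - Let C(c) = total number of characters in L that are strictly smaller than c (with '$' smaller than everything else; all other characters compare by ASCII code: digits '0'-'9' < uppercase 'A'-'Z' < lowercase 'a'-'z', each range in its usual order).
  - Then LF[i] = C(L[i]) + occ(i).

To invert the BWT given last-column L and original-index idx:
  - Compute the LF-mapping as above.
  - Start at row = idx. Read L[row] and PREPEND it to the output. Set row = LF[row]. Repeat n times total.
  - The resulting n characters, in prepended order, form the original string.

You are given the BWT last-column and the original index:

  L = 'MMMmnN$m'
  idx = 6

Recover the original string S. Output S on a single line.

Answer: mnNmMMM$

Derivation:
LF mapping: 1 2 3 5 7 4 0 6
Walk LF starting at row 6, prepending L[row]:
  step 1: row=6, L[6]='$', prepend. Next row=LF[6]=0
  step 2: row=0, L[0]='M', prepend. Next row=LF[0]=1
  step 3: row=1, L[1]='M', prepend. Next row=LF[1]=2
  step 4: row=2, L[2]='M', prepend. Next row=LF[2]=3
  step 5: row=3, L[3]='m', prepend. Next row=LF[3]=5
  step 6: row=5, L[5]='N', prepend. Next row=LF[5]=4
  step 7: row=4, L[4]='n', prepend. Next row=LF[4]=7
  step 8: row=7, L[7]='m', prepend. Next row=LF[7]=6
Reversed output: mnNmMMM$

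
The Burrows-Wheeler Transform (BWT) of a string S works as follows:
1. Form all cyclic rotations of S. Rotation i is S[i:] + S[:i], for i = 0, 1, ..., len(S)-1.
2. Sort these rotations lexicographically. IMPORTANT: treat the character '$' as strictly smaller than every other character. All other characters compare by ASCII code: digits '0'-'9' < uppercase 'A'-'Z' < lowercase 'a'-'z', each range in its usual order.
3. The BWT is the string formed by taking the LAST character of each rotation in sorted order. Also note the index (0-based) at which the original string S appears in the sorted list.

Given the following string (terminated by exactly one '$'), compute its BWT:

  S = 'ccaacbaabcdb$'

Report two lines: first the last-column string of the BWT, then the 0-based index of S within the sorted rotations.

All 13 rotations (rotation i = S[i:]+S[:i]):
  rot[0] = ccaacbaabcdb$
  rot[1] = caacbaabcdb$c
  rot[2] = aacbaabcdb$cc
  rot[3] = acbaabcdb$cca
  rot[4] = cbaabcdb$ccaa
  rot[5] = baabcdb$ccaac
  rot[6] = aabcdb$ccaacb
  rot[7] = abcdb$ccaacba
  rot[8] = bcdb$ccaacbaa
  rot[9] = cdb$ccaacbaab
  rot[10] = db$ccaacbaabc
  rot[11] = b$ccaacbaabcd
  rot[12] = $ccaacbaabcdb
Sorted (with $ < everything):
  sorted[0] = $ccaacbaabcdb  (last char: 'b')
  sorted[1] = aabcdb$ccaacb  (last char: 'b')
  sorted[2] = aacbaabcdb$cc  (last char: 'c')
  sorted[3] = abcdb$ccaacba  (last char: 'a')
  sorted[4] = acbaabcdb$cca  (last char: 'a')
  sorted[5] = b$ccaacbaabcd  (last char: 'd')
  sorted[6] = baabcdb$ccaac  (last char: 'c')
  sorted[7] = bcdb$ccaacbaa  (last char: 'a')
  sorted[8] = caacbaabcdb$c  (last char: 'c')
  sorted[9] = cbaabcdb$ccaa  (last char: 'a')
  sorted[10] = ccaacbaabcdb$  (last char: '$')
  sorted[11] = cdb$ccaacbaab  (last char: 'b')
  sorted[12] = db$ccaacbaabc  (last char: 'c')
Last column: bbcaadcaca$bc
Original string S is at sorted index 10

Answer: bbcaadcaca$bc
10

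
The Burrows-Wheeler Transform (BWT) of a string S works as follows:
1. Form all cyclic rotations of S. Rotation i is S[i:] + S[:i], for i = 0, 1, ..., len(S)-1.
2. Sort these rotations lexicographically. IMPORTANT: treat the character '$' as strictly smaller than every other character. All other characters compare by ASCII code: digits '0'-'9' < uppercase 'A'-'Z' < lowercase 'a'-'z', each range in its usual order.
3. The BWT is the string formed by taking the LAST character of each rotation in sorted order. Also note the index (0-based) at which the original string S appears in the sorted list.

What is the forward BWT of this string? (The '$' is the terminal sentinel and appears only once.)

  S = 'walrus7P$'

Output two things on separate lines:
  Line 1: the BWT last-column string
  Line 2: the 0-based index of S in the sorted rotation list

All 9 rotations (rotation i = S[i:]+S[:i]):
  rot[0] = walrus7P$
  rot[1] = alrus7P$w
  rot[2] = lrus7P$wa
  rot[3] = rus7P$wal
  rot[4] = us7P$walr
  rot[5] = s7P$walru
  rot[6] = 7P$walrus
  rot[7] = P$walrus7
  rot[8] = $walrus7P
Sorted (with $ < everything):
  sorted[0] = $walrus7P  (last char: 'P')
  sorted[1] = 7P$walrus  (last char: 's')
  sorted[2] = P$walrus7  (last char: '7')
  sorted[3] = alrus7P$w  (last char: 'w')
  sorted[4] = lrus7P$wa  (last char: 'a')
  sorted[5] = rus7P$wal  (last char: 'l')
  sorted[6] = s7P$walru  (last char: 'u')
  sorted[7] = us7P$walr  (last char: 'r')
  sorted[8] = walrus7P$  (last char: '$')
Last column: Ps7walur$
Original string S is at sorted index 8

Answer: Ps7walur$
8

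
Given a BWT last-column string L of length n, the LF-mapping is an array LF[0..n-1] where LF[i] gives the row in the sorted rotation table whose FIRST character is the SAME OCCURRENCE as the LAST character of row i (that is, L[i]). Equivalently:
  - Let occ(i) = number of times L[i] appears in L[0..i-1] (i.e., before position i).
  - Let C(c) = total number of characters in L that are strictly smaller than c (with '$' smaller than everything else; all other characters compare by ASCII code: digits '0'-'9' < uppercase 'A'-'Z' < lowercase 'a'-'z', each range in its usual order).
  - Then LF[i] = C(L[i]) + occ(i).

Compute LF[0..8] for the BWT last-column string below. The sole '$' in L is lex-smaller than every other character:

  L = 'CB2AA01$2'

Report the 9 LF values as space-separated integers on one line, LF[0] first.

Answer: 8 7 3 5 6 1 2 0 4

Derivation:
Char counts: '$':1, '0':1, '1':1, '2':2, 'A':2, 'B':1, 'C':1
C (first-col start): C('$')=0, C('0')=1, C('1')=2, C('2')=3, C('A')=5, C('B')=7, C('C')=8
L[0]='C': occ=0, LF[0]=C('C')+0=8+0=8
L[1]='B': occ=0, LF[1]=C('B')+0=7+0=7
L[2]='2': occ=0, LF[2]=C('2')+0=3+0=3
L[3]='A': occ=0, LF[3]=C('A')+0=5+0=5
L[4]='A': occ=1, LF[4]=C('A')+1=5+1=6
L[5]='0': occ=0, LF[5]=C('0')+0=1+0=1
L[6]='1': occ=0, LF[6]=C('1')+0=2+0=2
L[7]='$': occ=0, LF[7]=C('$')+0=0+0=0
L[8]='2': occ=1, LF[8]=C('2')+1=3+1=4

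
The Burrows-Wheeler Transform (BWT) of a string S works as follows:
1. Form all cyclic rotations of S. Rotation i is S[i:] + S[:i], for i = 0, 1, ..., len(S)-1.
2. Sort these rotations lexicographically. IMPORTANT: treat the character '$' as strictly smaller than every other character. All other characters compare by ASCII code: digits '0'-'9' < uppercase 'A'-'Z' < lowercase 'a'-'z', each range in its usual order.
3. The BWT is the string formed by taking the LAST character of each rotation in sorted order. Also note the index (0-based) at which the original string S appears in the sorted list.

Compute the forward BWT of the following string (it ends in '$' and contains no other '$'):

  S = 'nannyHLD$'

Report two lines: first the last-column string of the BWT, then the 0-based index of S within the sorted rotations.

Answer: DLyHn$ann
5

Derivation:
All 9 rotations (rotation i = S[i:]+S[:i]):
  rot[0] = nannyHLD$
  rot[1] = annyHLD$n
  rot[2] = nnyHLD$na
  rot[3] = nyHLD$nan
  rot[4] = yHLD$nann
  rot[5] = HLD$nanny
  rot[6] = LD$nannyH
  rot[7] = D$nannyHL
  rot[8] = $nannyHLD
Sorted (with $ < everything):
  sorted[0] = $nannyHLD  (last char: 'D')
  sorted[1] = D$nannyHL  (last char: 'L')
  sorted[2] = HLD$nanny  (last char: 'y')
  sorted[3] = LD$nannyH  (last char: 'H')
  sorted[4] = annyHLD$n  (last char: 'n')
  sorted[5] = nannyHLD$  (last char: '$')
  sorted[6] = nnyHLD$na  (last char: 'a')
  sorted[7] = nyHLD$nan  (last char: 'n')
  sorted[8] = yHLD$nann  (last char: 'n')
Last column: DLyHn$ann
Original string S is at sorted index 5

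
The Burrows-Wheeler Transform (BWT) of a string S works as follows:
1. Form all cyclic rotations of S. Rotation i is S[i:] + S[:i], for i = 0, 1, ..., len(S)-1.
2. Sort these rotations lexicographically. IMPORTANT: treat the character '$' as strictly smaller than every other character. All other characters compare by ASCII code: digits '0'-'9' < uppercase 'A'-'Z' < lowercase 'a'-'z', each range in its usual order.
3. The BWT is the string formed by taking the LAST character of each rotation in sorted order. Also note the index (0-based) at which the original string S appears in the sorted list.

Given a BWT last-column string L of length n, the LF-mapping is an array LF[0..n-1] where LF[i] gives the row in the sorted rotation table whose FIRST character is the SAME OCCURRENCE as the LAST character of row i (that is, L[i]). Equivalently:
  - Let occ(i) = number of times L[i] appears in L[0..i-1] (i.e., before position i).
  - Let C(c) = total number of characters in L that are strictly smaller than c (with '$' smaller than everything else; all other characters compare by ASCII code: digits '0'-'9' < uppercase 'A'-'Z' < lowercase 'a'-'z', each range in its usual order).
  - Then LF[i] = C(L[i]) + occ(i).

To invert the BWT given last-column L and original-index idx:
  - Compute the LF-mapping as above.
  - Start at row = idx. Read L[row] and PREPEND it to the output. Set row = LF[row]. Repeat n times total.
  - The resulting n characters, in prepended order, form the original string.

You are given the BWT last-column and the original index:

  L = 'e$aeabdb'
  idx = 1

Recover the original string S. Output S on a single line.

LF mapping: 6 0 1 7 2 3 5 4
Walk LF starting at row 1, prepending L[row]:
  step 1: row=1, L[1]='$', prepend. Next row=LF[1]=0
  step 2: row=0, L[0]='e', prepend. Next row=LF[0]=6
  step 3: row=6, L[6]='d', prepend. Next row=LF[6]=5
  step 4: row=5, L[5]='b', prepend. Next row=LF[5]=3
  step 5: row=3, L[3]='e', prepend. Next row=LF[3]=7
  step 6: row=7, L[7]='b', prepend. Next row=LF[7]=4
  step 7: row=4, L[4]='a', prepend. Next row=LF[4]=2
  step 8: row=2, L[2]='a', prepend. Next row=LF[2]=1
Reversed output: aabebde$

Answer: aabebde$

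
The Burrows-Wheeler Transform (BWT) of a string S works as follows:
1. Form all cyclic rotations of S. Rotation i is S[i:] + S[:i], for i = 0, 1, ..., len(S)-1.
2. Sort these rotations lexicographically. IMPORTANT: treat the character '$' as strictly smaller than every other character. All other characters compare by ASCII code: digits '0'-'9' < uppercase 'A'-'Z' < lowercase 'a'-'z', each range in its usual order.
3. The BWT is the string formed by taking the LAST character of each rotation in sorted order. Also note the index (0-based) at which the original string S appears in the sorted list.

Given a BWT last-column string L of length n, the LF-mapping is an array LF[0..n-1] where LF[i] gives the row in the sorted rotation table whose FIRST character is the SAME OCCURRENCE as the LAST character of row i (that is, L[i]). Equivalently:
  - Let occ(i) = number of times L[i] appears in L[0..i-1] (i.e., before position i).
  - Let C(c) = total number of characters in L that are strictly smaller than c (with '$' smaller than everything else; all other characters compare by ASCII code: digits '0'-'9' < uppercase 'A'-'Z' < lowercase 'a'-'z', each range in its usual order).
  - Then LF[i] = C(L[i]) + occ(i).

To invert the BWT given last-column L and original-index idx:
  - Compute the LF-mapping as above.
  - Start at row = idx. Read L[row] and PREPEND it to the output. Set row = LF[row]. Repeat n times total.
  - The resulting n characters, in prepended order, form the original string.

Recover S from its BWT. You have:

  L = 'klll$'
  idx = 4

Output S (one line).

Answer: lllk$

Derivation:
LF mapping: 1 2 3 4 0
Walk LF starting at row 4, prepending L[row]:
  step 1: row=4, L[4]='$', prepend. Next row=LF[4]=0
  step 2: row=0, L[0]='k', prepend. Next row=LF[0]=1
  step 3: row=1, L[1]='l', prepend. Next row=LF[1]=2
  step 4: row=2, L[2]='l', prepend. Next row=LF[2]=3
  step 5: row=3, L[3]='l', prepend. Next row=LF[3]=4
Reversed output: lllk$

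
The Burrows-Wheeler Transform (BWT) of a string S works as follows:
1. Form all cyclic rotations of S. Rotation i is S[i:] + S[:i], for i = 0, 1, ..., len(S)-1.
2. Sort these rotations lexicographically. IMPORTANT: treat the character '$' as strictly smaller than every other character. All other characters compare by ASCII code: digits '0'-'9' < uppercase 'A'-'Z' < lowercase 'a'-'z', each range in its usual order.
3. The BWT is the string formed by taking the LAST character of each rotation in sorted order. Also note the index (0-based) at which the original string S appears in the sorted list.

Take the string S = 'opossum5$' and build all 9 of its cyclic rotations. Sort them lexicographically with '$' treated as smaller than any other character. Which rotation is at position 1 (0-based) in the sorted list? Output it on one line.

Answer: 5$opossum

Derivation:
All 9 rotations (rotation i = S[i:]+S[:i]):
  rot[0] = opossum5$
  rot[1] = possum5$o
  rot[2] = ossum5$op
  rot[3] = ssum5$opo
  rot[4] = sum5$opos
  rot[5] = um5$oposs
  rot[6] = m5$opossu
  rot[7] = 5$opossum
  rot[8] = $opossum5
Sorted (with $ < everything):
  sorted[0] = $opossum5
  sorted[1] = 5$opossum
  sorted[2] = m5$opossu
  sorted[3] = opossum5$
  sorted[4] = ossum5$op
  sorted[5] = possum5$o
  sorted[6] = ssum5$opo
  sorted[7] = sum5$opos
  sorted[8] = um5$oposs
sorted[1] = 5$opossum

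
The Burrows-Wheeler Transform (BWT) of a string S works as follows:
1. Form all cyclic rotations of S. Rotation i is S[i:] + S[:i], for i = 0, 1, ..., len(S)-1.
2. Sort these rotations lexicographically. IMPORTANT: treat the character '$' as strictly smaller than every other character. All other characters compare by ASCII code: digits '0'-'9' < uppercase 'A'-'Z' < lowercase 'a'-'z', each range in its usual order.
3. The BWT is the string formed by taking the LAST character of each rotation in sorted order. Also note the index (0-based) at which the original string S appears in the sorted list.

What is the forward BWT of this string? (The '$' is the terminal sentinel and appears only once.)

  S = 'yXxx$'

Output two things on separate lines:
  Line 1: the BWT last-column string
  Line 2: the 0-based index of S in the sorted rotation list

Answer: xyxX$
4

Derivation:
All 5 rotations (rotation i = S[i:]+S[:i]):
  rot[0] = yXxx$
  rot[1] = Xxx$y
  rot[2] = xx$yX
  rot[3] = x$yXx
  rot[4] = $yXxx
Sorted (with $ < everything):
  sorted[0] = $yXxx  (last char: 'x')
  sorted[1] = Xxx$y  (last char: 'y')
  sorted[2] = x$yXx  (last char: 'x')
  sorted[3] = xx$yX  (last char: 'X')
  sorted[4] = yXxx$  (last char: '$')
Last column: xyxX$
Original string S is at sorted index 4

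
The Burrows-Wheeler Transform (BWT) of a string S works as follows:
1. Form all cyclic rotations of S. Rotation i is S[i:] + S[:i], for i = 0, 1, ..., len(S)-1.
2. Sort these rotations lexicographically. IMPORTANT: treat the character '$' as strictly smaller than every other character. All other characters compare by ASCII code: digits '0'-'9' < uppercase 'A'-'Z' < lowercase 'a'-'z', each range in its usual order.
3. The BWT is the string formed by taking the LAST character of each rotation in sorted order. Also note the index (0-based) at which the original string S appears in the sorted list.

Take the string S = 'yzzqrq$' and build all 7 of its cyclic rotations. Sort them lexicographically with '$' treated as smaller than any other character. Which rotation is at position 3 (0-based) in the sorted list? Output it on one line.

Answer: rq$yzzq

Derivation:
All 7 rotations (rotation i = S[i:]+S[:i]):
  rot[0] = yzzqrq$
  rot[1] = zzqrq$y
  rot[2] = zqrq$yz
  rot[3] = qrq$yzz
  rot[4] = rq$yzzq
  rot[5] = q$yzzqr
  rot[6] = $yzzqrq
Sorted (with $ < everything):
  sorted[0] = $yzzqrq
  sorted[1] = q$yzzqr
  sorted[2] = qrq$yzz
  sorted[3] = rq$yzzq
  sorted[4] = yzzqrq$
  sorted[5] = zqrq$yz
  sorted[6] = zzqrq$y
sorted[3] = rq$yzzq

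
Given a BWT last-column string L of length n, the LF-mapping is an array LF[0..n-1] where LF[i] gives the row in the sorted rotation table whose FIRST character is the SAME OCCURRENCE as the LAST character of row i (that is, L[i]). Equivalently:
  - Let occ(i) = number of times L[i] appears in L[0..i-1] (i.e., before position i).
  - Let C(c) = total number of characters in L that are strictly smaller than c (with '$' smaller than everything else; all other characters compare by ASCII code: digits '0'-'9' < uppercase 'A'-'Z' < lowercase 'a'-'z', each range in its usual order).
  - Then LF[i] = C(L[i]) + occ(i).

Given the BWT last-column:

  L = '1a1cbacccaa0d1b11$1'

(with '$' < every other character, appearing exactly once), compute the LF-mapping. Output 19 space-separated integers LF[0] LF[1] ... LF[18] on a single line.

Char counts: '$':1, '0':1, '1':6, 'a':4, 'b':2, 'c':4, 'd':1
C (first-col start): C('$')=0, C('0')=1, C('1')=2, C('a')=8, C('b')=12, C('c')=14, C('d')=18
L[0]='1': occ=0, LF[0]=C('1')+0=2+0=2
L[1]='a': occ=0, LF[1]=C('a')+0=8+0=8
L[2]='1': occ=1, LF[2]=C('1')+1=2+1=3
L[3]='c': occ=0, LF[3]=C('c')+0=14+0=14
L[4]='b': occ=0, LF[4]=C('b')+0=12+0=12
L[5]='a': occ=1, LF[5]=C('a')+1=8+1=9
L[6]='c': occ=1, LF[6]=C('c')+1=14+1=15
L[7]='c': occ=2, LF[7]=C('c')+2=14+2=16
L[8]='c': occ=3, LF[8]=C('c')+3=14+3=17
L[9]='a': occ=2, LF[9]=C('a')+2=8+2=10
L[10]='a': occ=3, LF[10]=C('a')+3=8+3=11
L[11]='0': occ=0, LF[11]=C('0')+0=1+0=1
L[12]='d': occ=0, LF[12]=C('d')+0=18+0=18
L[13]='1': occ=2, LF[13]=C('1')+2=2+2=4
L[14]='b': occ=1, LF[14]=C('b')+1=12+1=13
L[15]='1': occ=3, LF[15]=C('1')+3=2+3=5
L[16]='1': occ=4, LF[16]=C('1')+4=2+4=6
L[17]='$': occ=0, LF[17]=C('$')+0=0+0=0
L[18]='1': occ=5, LF[18]=C('1')+5=2+5=7

Answer: 2 8 3 14 12 9 15 16 17 10 11 1 18 4 13 5 6 0 7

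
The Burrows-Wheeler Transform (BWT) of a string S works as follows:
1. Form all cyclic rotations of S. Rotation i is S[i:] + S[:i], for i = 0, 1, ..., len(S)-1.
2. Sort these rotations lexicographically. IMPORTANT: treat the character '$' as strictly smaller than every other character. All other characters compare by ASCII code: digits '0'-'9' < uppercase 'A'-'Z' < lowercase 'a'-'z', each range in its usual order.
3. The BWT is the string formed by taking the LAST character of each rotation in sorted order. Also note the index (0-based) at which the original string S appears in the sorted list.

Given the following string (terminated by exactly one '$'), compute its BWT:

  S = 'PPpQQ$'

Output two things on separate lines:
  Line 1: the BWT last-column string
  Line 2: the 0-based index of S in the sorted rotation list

All 6 rotations (rotation i = S[i:]+S[:i]):
  rot[0] = PPpQQ$
  rot[1] = PpQQ$P
  rot[2] = pQQ$PP
  rot[3] = QQ$PPp
  rot[4] = Q$PPpQ
  rot[5] = $PPpQQ
Sorted (with $ < everything):
  sorted[0] = $PPpQQ  (last char: 'Q')
  sorted[1] = PPpQQ$  (last char: '$')
  sorted[2] = PpQQ$P  (last char: 'P')
  sorted[3] = Q$PPpQ  (last char: 'Q')
  sorted[4] = QQ$PPp  (last char: 'p')
  sorted[5] = pQQ$PP  (last char: 'P')
Last column: Q$PQpP
Original string S is at sorted index 1

Answer: Q$PQpP
1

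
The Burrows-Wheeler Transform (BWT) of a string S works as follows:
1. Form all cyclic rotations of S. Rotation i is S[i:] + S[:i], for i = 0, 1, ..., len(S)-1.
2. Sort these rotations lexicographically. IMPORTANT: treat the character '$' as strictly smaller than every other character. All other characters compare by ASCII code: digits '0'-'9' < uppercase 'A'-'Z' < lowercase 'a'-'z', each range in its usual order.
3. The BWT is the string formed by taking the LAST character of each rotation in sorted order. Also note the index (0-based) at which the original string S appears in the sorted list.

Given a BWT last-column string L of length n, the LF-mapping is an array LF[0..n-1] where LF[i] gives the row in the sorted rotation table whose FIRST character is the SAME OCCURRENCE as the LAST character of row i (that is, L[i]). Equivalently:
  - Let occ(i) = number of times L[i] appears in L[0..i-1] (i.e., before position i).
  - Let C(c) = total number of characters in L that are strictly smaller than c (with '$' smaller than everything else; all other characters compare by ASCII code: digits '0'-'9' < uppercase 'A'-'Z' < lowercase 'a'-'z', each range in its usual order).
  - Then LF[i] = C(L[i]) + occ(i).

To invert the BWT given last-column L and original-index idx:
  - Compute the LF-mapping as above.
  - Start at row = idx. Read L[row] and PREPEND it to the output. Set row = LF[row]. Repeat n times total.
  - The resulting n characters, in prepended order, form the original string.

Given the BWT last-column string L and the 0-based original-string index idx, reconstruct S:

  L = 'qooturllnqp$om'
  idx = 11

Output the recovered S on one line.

LF mapping: 9 5 6 12 13 11 1 2 4 10 8 0 7 3
Walk LF starting at row 11, prepending L[row]:
  step 1: row=11, L[11]='$', prepend. Next row=LF[11]=0
  step 2: row=0, L[0]='q', prepend. Next row=LF[0]=9
  step 3: row=9, L[9]='q', prepend. Next row=LF[9]=10
  step 4: row=10, L[10]='p', prepend. Next row=LF[10]=8
  step 5: row=8, L[8]='n', prepend. Next row=LF[8]=4
  step 6: row=4, L[4]='u', prepend. Next row=LF[4]=13
  step 7: row=13, L[13]='m', prepend. Next row=LF[13]=3
  step 8: row=3, L[3]='t', prepend. Next row=LF[3]=12
  step 9: row=12, L[12]='o', prepend. Next row=LF[12]=7
  step 10: row=7, L[7]='l', prepend. Next row=LF[7]=2
  step 11: row=2, L[2]='o', prepend. Next row=LF[2]=6
  step 12: row=6, L[6]='l', prepend. Next row=LF[6]=1
  step 13: row=1, L[1]='o', prepend. Next row=LF[1]=5
  step 14: row=5, L[5]='r', prepend. Next row=LF[5]=11
Reversed output: rololotmunpqq$

Answer: rololotmunpqq$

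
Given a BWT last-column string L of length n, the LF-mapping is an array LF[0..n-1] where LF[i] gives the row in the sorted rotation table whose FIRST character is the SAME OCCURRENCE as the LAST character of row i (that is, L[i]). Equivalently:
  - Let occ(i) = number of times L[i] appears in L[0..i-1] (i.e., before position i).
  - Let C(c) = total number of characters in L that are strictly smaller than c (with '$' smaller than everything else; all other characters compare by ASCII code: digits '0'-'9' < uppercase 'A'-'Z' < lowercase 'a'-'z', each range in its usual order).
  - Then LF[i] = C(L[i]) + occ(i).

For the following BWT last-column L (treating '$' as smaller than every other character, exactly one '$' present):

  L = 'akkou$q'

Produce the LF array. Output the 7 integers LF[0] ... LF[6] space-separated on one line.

Char counts: '$':1, 'a':1, 'k':2, 'o':1, 'q':1, 'u':1
C (first-col start): C('$')=0, C('a')=1, C('k')=2, C('o')=4, C('q')=5, C('u')=6
L[0]='a': occ=0, LF[0]=C('a')+0=1+0=1
L[1]='k': occ=0, LF[1]=C('k')+0=2+0=2
L[2]='k': occ=1, LF[2]=C('k')+1=2+1=3
L[3]='o': occ=0, LF[3]=C('o')+0=4+0=4
L[4]='u': occ=0, LF[4]=C('u')+0=6+0=6
L[5]='$': occ=0, LF[5]=C('$')+0=0+0=0
L[6]='q': occ=0, LF[6]=C('q')+0=5+0=5

Answer: 1 2 3 4 6 0 5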